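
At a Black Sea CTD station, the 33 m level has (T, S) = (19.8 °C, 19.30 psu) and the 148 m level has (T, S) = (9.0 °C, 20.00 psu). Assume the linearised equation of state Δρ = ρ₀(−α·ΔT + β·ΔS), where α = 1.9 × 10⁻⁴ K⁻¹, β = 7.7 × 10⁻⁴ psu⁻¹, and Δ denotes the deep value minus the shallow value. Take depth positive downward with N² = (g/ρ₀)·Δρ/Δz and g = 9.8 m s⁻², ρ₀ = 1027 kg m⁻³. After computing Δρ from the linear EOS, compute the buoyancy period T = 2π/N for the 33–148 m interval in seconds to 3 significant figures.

ΔT = -10.8 K, ΔS = +0.70 psu (deep − shallow).
Δρ/ρ₀ = −αΔT + βΔS = 2.052 × 10⁻³ + 5.39 × 10⁻⁴ = 2.591 × 10⁻³, so Δρ ≈ 2.661 kg m⁻³.
N² = (g/ρ₀)·Δρ/Δz = g·(Δρ/ρ₀)/Δz = 9.8 × 2.591 × 10⁻³ / 115 = 2.2080 × 10⁻⁴ s⁻².
N = √(2.2080 × 10⁻⁴) = 0.014859 rad s⁻¹ → T = 2π/N = 422.85 s ≈ 423 s.

423 s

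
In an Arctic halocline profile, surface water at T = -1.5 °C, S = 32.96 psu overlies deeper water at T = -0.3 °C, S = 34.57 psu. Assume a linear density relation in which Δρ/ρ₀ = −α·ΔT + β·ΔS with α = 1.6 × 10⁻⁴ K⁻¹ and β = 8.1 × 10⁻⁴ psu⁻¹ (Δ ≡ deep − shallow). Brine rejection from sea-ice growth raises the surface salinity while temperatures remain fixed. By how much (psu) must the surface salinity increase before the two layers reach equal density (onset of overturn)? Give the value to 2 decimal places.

1.37 psu

Neutral buoyancy requires −α(T_deep − T_surf) + β(S_deep − S_surf′) = 0.
S_surf′ = S_deep − (α/β)·ΔT = 34.57 − (1.6 × 10⁻⁴/8.1 × 10⁻⁴)·(+1.2) = 34.3330 psu.
Increase required: 34.3330 − 32.96 = 1.3730 psu.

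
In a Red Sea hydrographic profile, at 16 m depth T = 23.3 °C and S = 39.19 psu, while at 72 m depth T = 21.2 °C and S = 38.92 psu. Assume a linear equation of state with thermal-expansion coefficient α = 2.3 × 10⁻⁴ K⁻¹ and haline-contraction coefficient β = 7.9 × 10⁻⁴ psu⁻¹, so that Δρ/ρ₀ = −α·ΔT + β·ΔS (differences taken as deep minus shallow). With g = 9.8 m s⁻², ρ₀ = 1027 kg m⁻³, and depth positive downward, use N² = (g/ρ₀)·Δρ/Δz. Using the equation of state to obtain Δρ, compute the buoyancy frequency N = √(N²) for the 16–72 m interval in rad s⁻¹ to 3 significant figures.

ΔT = -2.1 K, ΔS = -0.27 psu (deep − shallow).
Δρ/ρ₀ = −αΔT + βΔS = 4.83 × 10⁻⁴ − 2.133 × 10⁻⁴ = 2.697 × 10⁻⁴, so Δρ ≈ 0.2770 kg m⁻³.
N² = (g/ρ₀)·Δρ/Δz = g·(Δρ/ρ₀)/Δz = 9.8 × 2.697 × 10⁻⁴ / 56 = 4.7198 × 10⁻⁵ s⁻².
N = √(4.7198 × 10⁻⁵) = 6.8701 × 10⁻³ rad s⁻¹ ≈ 6.87 × 10⁻³ rad s⁻¹.

6.87 × 10⁻³ rad s⁻¹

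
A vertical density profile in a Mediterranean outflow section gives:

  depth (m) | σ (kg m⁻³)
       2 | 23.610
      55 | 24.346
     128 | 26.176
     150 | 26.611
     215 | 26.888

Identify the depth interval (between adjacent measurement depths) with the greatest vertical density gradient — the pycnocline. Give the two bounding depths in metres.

Compute the density gradient over each adjacent pair:
  2–55 m: Δρ/Δz = 0.736/53 = 0.014 kg m⁻⁴
  55–128 m: Δρ/Δz = 1.830/73 = 0.025 kg m⁻⁴
  128–150 m: Δρ/Δz = 0.435/22 = 0.020 kg m⁻⁴
  150–215 m: Δρ/Δz = 0.277/65 = 4.3 × 10⁻³ kg m⁻⁴
The largest gradient is in the 55–128 m interval — the pycnocline.

55–128 m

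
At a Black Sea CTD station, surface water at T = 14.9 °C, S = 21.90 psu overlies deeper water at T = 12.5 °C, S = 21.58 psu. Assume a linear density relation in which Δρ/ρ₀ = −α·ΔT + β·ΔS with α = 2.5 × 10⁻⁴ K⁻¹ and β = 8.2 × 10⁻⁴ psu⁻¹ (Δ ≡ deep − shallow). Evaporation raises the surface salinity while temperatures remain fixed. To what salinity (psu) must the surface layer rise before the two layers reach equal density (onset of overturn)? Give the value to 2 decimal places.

22.31 psu

Neutral buoyancy requires −α(T_deep − T_surf) + β(S_deep − S_surf′) = 0.
S_surf′ = S_deep − (α/β)·ΔT = 21.58 − (2.5 × 10⁻⁴/8.2 × 10⁻⁴)·(-2.4) = 22.3117 psu.
Increase required: 22.3117 − 21.90 = 0.4117 psu.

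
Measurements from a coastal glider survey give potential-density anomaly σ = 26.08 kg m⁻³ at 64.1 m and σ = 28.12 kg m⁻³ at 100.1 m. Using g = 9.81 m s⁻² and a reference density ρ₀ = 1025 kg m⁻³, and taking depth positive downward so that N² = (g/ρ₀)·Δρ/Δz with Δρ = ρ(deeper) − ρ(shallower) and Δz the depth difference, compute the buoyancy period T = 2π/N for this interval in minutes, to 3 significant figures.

4.50 min

Δρ = 1028.12 − 1026.08 = 2.04 kg m⁻³ over Δz = 100.1 − 64.1 = 36 m.
N² = (9.81/1025) × (2.04/36) = 5.4234 × 10⁻⁴ s⁻².
N = √(5.4234 × 10⁻⁴) = 0.023288 rad s⁻¹, so T = 2π/N = 269.80 s = 4.4967 min ≈ 4.50 min.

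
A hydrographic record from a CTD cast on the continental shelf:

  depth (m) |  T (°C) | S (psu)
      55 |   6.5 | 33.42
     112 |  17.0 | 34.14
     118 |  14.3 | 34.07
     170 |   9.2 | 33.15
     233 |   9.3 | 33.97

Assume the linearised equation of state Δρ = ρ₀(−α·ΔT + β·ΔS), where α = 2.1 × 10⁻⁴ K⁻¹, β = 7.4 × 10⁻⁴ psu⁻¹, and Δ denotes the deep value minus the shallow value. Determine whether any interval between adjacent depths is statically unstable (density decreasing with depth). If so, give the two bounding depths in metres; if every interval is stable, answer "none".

Evaluate Δρ/ρ₀ = −αΔT + βΔS across each adjacent pair:
  55–112 m: −αΔT+βΔS = −(2.1 × 10⁻⁴)(+10.5)+(7.4 × 10⁻⁴)(+0.72) = -1.7 × 10⁻³ → UNSTABLE
  112–118 m: −αΔT+βΔS = −(2.1 × 10⁻⁴)(-2.7)+(7.4 × 10⁻⁴)(-0.07) = 5.2 × 10⁻⁴ → stable
  118–170 m: −αΔT+βΔS = −(2.1 × 10⁻⁴)(-5.1)+(7.4 × 10⁻⁴)(-0.92) = 3.9 × 10⁻⁴ → stable
  170–233 m: −αΔT+βΔS = −(2.1 × 10⁻⁴)(+0.1)+(7.4 × 10⁻⁴)(+0.82) = 5.9 × 10⁻⁴ → stable
The 55–112 m interval has Δρ < 0: lighter water underlies denser water.

55–112 m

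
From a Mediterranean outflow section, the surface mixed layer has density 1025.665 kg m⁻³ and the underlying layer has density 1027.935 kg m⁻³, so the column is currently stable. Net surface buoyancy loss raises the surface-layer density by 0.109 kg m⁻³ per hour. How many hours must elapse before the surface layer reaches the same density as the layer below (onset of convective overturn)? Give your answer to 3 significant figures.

20.8 hours

Density deficit of the surface layer: 1027.935 − 1025.665 = 2.27 kg m⁻³.
Required change = 2.27 / 0.109 = 20.8 hours.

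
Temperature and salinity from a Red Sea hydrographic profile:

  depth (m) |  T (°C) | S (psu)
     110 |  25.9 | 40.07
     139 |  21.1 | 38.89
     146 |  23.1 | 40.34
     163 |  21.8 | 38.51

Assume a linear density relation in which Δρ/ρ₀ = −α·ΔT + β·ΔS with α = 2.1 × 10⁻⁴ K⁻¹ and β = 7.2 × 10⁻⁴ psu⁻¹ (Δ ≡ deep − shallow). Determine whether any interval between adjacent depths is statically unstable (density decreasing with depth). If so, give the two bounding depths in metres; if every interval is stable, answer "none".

Evaluate Δρ/ρ₀ = −αΔT + βΔS across each adjacent pair:
  110–139 m: −αΔT+βΔS = −(2.1 × 10⁻⁴)(-4.8)+(7.2 × 10⁻⁴)(-1.18) = 1.6 × 10⁻⁴ → stable
  139–146 m: −αΔT+βΔS = −(2.1 × 10⁻⁴)(+2.0)+(7.2 × 10⁻⁴)(+1.45) = 6.2 × 10⁻⁴ → stable
  146–163 m: −αΔT+βΔS = −(2.1 × 10⁻⁴)(-1.3)+(7.2 × 10⁻⁴)(-1.83) = -1.0 × 10⁻³ → UNSTABLE
The 146–163 m interval has Δρ < 0: lighter water underlies denser water.

146–163 m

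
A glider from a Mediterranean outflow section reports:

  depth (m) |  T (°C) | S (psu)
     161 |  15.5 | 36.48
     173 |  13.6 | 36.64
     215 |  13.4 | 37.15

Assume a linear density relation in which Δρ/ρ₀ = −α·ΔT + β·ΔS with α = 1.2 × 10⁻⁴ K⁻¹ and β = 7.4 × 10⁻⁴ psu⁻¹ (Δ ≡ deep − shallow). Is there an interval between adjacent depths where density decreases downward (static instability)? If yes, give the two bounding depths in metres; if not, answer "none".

Evaluate Δρ/ρ₀ = −αΔT + βΔS across each adjacent pair:
  161–173 m: −αΔT+βΔS = −(1.2 × 10⁻⁴)(-1.9)+(7.4 × 10⁻⁴)(+0.16) = 3.5 × 10⁻⁴ → stable
  173–215 m: −αΔT+βΔS = −(1.2 × 10⁻⁴)(-0.2)+(7.4 × 10⁻⁴)(+0.51) = 4.0 × 10⁻⁴ → stable
Every interval has Δρ > 0: the column is stably stratified throughout.

none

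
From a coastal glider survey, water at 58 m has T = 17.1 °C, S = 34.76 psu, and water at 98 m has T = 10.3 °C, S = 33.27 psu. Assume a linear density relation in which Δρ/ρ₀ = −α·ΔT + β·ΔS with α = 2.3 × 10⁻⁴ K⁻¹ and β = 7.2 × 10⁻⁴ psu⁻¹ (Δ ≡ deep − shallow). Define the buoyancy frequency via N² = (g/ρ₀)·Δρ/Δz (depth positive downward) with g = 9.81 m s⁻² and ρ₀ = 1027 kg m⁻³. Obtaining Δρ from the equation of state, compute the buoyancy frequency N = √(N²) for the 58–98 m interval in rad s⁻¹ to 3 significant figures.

0.0110 rad s⁻¹

ΔT = -6.8 K, ΔS = -1.49 psu (deep − shallow).
Δρ/ρ₀ = −αΔT + βΔS = 1.564 × 10⁻³ − 1.0728 × 10⁻³ = 4.912 × 10⁻⁴, so Δρ ≈ 0.5045 kg m⁻³.
N² = (g/ρ₀)·Δρ/Δz = g·(Δρ/ρ₀)/Δz = 9.81 × 4.912 × 10⁻⁴ / 40 = 1.2047 × 10⁻⁴ s⁻².
N = √(1.2047 × 10⁻⁴) = 0.010976 rad s⁻¹ ≈ 0.0110 rad s⁻¹.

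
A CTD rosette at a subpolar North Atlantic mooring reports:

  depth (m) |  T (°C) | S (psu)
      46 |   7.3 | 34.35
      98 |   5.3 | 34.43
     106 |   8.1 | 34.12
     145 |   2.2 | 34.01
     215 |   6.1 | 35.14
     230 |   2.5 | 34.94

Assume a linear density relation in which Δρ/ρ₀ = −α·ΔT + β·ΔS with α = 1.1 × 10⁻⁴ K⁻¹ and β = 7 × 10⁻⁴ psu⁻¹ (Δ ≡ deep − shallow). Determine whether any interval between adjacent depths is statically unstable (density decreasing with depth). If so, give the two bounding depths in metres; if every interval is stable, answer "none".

Evaluate Δρ/ρ₀ = −αΔT + βΔS across each adjacent pair:
  46–98 m: −αΔT+βΔS = −(1.1 × 10⁻⁴)(-2.0)+(7 × 10⁻⁴)(+0.08) = 2.8 × 10⁻⁴ → stable
  98–106 m: −αΔT+βΔS = −(1.1 × 10⁻⁴)(+2.8)+(7 × 10⁻⁴)(-0.31) = -5.2 × 10⁻⁴ → UNSTABLE
  106–145 m: −αΔT+βΔS = −(1.1 × 10⁻⁴)(-5.9)+(7 × 10⁻⁴)(-0.11) = 5.7 × 10⁻⁴ → stable
  145–215 m: −αΔT+βΔS = −(1.1 × 10⁻⁴)(+3.9)+(7 × 10⁻⁴)(+1.13) = 3.6 × 10⁻⁴ → stable
  215–230 m: −αΔT+βΔS = −(1.1 × 10⁻⁴)(-3.6)+(7 × 10⁻⁴)(-0.20) = 2.6 × 10⁻⁴ → stable
The 98–106 m interval has Δρ < 0: lighter water underlies denser water.

98–106 m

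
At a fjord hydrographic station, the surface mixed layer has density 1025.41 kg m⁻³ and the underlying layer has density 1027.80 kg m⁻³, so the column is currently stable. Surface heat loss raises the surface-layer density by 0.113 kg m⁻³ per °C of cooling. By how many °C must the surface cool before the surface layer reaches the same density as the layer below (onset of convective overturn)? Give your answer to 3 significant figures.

Density deficit of the surface layer: 1027.80 − 1025.41 = 2.39 kg m⁻³.
Required change = 2.39 / 0.113 = 21.2 °C.

21.2 °C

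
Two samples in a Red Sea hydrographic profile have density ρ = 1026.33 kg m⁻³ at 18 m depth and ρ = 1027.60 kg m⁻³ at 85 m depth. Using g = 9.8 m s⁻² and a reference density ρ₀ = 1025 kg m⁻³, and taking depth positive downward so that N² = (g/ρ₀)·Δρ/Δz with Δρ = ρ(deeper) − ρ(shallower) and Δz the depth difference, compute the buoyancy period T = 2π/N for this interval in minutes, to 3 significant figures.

Δρ = 1027.60 − 1026.33 = 1.27 kg m⁻³ over Δz = 85 − 18 = 67 m.
N² = (9.8/1025) × (1.27/67) = 1.8123 × 10⁻⁴ s⁻².
N = √(1.8123 × 10⁻⁴) = 0.013462 rad s⁻¹, so T = 2π/N = 466.73 s = 7.7788 min ≈ 7.78 min.

7.78 min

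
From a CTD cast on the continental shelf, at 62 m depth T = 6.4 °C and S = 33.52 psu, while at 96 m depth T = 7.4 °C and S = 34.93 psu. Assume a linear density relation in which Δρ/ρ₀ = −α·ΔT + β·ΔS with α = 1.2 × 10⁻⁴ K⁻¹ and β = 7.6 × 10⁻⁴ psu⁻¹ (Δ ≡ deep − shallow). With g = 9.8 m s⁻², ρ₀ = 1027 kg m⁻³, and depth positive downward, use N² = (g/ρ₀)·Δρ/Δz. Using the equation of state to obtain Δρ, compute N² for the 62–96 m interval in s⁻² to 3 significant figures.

2.74 × 10⁻⁴ s⁻²

ΔT = +1.0 K, ΔS = +1.41 psu (deep − shallow).
Δρ/ρ₀ = −αΔT + βΔS = -1.20 × 10⁻⁴ + 1.0716 × 10⁻³ = 9.516 × 10⁻⁴, so Δρ ≈ 0.9773 kg m⁻³.
N² = (g/ρ₀)·Δρ/Δz = g·(Δρ/ρ₀)/Δz = 9.8 × 9.516 × 10⁻⁴ / 34 = 2.7428 × 10⁻⁴ s⁻² ≈ 2.74 × 10⁻⁴ s⁻².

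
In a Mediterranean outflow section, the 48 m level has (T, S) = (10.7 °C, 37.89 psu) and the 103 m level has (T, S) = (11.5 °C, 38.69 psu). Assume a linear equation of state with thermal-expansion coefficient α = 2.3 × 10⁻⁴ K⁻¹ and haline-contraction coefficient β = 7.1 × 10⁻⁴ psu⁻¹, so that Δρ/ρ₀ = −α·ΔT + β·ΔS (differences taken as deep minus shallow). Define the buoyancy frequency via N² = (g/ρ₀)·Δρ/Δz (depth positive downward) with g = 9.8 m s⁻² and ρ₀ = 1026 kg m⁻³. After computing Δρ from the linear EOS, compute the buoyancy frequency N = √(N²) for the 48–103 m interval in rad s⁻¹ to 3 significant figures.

8.27 × 10⁻³ rad s⁻¹

ΔT = +0.8 K, ΔS = +0.80 psu (deep − shallow).
Δρ/ρ₀ = −αΔT + βΔS = -1.84 × 10⁻⁴ + 5.68 × 10⁻⁴ = 3.84 × 10⁻⁴, so Δρ ≈ 0.3940 kg m⁻³.
N² = (g/ρ₀)·Δρ/Δz = g·(Δρ/ρ₀)/Δz = 9.8 × 3.84 × 10⁻⁴ / 55 = 6.8422 × 10⁻⁵ s⁻².
N = √(6.8422 × 10⁻⁵) = 8.2718 × 10⁻³ rad s⁻¹ ≈ 8.27 × 10⁻³ rad s⁻¹.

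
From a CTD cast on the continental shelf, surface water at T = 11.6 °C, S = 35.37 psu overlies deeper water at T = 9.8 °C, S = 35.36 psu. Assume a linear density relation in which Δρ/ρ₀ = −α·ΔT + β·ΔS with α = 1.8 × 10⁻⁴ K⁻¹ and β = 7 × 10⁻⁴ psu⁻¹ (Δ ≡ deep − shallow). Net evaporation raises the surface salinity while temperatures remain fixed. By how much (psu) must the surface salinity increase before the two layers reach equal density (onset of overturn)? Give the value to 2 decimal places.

0.45 psu

Neutral buoyancy requires −α(T_deep − T_surf) + β(S_deep − S_surf′) = 0.
S_surf′ = S_deep − (α/β)·ΔT = 35.36 − (1.8 × 10⁻⁴/7 × 10⁻⁴)·(-1.8) = 35.8229 psu.
Increase required: 35.8229 − 35.37 = 0.4529 psu.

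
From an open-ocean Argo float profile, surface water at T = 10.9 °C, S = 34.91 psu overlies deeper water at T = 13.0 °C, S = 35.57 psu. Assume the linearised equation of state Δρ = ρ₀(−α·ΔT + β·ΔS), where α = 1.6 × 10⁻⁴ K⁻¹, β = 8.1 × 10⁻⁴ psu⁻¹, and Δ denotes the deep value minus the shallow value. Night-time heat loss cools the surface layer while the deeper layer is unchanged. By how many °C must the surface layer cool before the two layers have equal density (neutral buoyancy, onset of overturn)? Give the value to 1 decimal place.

Neutral buoyancy requires Δρ = 0, i.e. −α(T_deep − T_surf′) + β(S_deep − S_surf) = 0.
T_surf′ = T_deep − (β/α)·ΔS = 13.0 − (8.1 × 10⁻⁴/1.6 × 10⁻⁴)·(+0.66) = 9.659 °C.
Cooling required: 10.9 − (9.659) = 1.241 °C.

1.2 °C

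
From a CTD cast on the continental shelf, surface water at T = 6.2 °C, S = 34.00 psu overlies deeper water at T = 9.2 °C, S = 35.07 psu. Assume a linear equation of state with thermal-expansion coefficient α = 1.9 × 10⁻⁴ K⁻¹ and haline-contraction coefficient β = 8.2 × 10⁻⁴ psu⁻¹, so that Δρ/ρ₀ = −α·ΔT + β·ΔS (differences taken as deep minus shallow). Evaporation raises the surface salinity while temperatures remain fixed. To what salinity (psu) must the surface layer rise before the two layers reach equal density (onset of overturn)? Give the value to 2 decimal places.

34.37 psu

Neutral buoyancy requires −α(T_deep − T_surf) + β(S_deep − S_surf′) = 0.
S_surf′ = S_deep − (α/β)·ΔT = 35.07 − (1.9 × 10⁻⁴/8.2 × 10⁻⁴)·(+3.0) = 34.3749 psu.
Increase required: 34.3749 − 34.00 = 0.3749 psu.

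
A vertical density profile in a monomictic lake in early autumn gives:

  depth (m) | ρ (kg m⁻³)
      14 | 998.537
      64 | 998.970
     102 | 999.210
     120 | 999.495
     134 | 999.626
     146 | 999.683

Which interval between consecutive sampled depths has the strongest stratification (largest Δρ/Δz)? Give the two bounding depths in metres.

Compute the density gradient over each adjacent pair:
  14–64 m: Δρ/Δz = 0.433/50 = 8.7 × 10⁻³ kg m⁻⁴
  64–102 m: Δρ/Δz = 0.240/38 = 6.3 × 10⁻³ kg m⁻⁴
  102–120 m: Δρ/Δz = 0.285/18 = 0.016 kg m⁻⁴
  120–134 m: Δρ/Δz = 0.131/14 = 9.4 × 10⁻³ kg m⁻⁴
  134–146 m: Δρ/Δz = 0.057/12 = 4.7 × 10⁻³ kg m⁻⁴
The largest gradient is in the 102–120 m interval — the pycnocline.

102–120 m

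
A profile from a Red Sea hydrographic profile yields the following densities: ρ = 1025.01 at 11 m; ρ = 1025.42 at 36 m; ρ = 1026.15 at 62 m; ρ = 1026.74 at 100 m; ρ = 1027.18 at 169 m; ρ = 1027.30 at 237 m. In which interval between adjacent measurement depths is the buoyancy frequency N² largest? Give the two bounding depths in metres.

36–62 m

Compute the density gradient over each adjacent pair:
  11–36 m: Δρ/Δz = 0.41/25 = 0.016 kg m⁻⁴
  36–62 m: Δρ/Δz = 0.73/26 = 0.028 kg m⁻⁴
  62–100 m: Δρ/Δz = 0.59/38 = 0.016 kg m⁻⁴
  100–169 m: Δρ/Δz = 0.44/69 = 6.4 × 10⁻³ kg m⁻⁴
  169–237 m: Δρ/Δz = 0.12/68 = 1.8 × 10⁻³ kg m⁻⁴
The largest gradient is in the 36–62 m interval — the pycnocline.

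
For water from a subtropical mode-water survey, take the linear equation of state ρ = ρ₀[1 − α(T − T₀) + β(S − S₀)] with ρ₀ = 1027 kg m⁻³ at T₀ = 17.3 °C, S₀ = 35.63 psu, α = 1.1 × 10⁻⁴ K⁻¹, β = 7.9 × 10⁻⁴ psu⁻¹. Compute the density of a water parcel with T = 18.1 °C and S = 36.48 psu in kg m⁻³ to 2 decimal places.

1027.60 kg m⁻³

T − T₀ = +0.8 K, S − S₀ = +0.85 psu.
Bracket = 1 − α·(+0.8) + β·(+0.85) = 1 + (5.835 × 10⁻⁴) = 1.0005835.
ρ = 1027 × 1.0005835 = 1027.60 kg m⁻³.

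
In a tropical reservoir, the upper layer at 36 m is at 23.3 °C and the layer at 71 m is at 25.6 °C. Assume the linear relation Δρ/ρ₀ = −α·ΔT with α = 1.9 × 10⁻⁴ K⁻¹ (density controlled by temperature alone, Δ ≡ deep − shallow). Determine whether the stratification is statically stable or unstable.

unstable

ΔT = 25.6 − 23.3 = +2.3 K, so Δρ/ρ₀ = −αΔT = -4.37 × 10⁻⁴.
Δρ/ρ₀ < 0, so Δρ < 0: deeper water is lighter → statically unstable; the column would overturn.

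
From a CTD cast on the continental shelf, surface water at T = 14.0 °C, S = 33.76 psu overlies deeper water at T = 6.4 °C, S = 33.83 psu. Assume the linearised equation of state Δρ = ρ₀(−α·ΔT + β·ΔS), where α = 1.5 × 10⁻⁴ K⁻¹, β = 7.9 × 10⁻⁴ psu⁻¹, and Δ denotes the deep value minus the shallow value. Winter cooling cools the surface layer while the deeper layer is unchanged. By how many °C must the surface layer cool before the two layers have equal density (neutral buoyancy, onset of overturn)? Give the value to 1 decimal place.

8.0 °C

Neutral buoyancy requires Δρ = 0, i.e. −α(T_deep − T_surf′) + β(S_deep − S_surf) = 0.
T_surf′ = T_deep − (β/α)·ΔS = 6.4 − (7.9 × 10⁻⁴/1.5 × 10⁻⁴)·(+0.07) = 6.031 °C.
Cooling required: 14.0 − (6.031) = 7.969 °C.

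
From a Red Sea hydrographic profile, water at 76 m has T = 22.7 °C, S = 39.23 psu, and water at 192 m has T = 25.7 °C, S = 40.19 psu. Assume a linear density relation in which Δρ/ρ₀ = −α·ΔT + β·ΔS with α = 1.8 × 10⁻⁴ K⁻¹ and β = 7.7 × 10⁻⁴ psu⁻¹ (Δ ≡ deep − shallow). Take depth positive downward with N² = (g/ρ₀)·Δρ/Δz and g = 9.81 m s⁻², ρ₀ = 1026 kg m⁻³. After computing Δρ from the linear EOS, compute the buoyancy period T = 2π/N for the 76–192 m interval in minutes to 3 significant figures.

25.5 min

ΔT = +3.0 K, ΔS = +0.96 psu (deep − shallow).
Δρ/ρ₀ = −αΔT + βΔS = -5.40 × 10⁻⁴ + 7.392 × 10⁻⁴ = 1.992 × 10⁻⁴, so Δρ ≈ 0.2044 kg m⁻³.
N² = (g/ρ₀)·Δρ/Δz = g·(Δρ/ρ₀)/Δz = 9.81 × 1.992 × 10⁻⁴ / 116 = 1.6846 × 10⁻⁵ s⁻².
N = √(1.6846 × 10⁻⁵) = 4.1044 × 10⁻³ rad s⁻¹ → T = 2π/N = 1.5308 × 10³ s = 25.513 min ≈ 25.5 min.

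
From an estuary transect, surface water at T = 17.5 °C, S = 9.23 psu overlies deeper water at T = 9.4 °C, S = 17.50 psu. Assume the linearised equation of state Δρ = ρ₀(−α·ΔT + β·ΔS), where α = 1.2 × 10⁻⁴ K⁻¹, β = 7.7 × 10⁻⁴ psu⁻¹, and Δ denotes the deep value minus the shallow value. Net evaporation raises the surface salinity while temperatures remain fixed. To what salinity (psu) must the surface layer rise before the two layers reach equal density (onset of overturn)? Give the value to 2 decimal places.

Neutral buoyancy requires −α(T_deep − T_surf) + β(S_deep − S_surf′) = 0.
S_surf′ = S_deep − (α/β)·ΔT = 17.50 − (1.2 × 10⁻⁴/7.7 × 10⁻⁴)·(-8.1) = 18.7623 psu.
Increase required: 18.7623 − 9.23 = 9.5323 psu.

18.76 psu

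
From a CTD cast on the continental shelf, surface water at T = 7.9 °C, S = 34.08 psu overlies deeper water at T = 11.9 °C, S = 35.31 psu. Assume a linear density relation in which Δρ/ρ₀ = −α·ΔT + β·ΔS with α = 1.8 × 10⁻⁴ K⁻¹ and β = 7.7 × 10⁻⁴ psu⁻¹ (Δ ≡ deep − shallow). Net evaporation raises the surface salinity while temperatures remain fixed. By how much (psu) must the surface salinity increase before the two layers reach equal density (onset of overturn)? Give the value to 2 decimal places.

Neutral buoyancy requires −α(T_deep − T_surf) + β(S_deep − S_surf′) = 0.
S_surf′ = S_deep − (α/β)·ΔT = 35.31 − (1.8 × 10⁻⁴/7.7 × 10⁻⁴)·(+4.0) = 34.3749 psu.
Increase required: 34.3749 − 34.08 = 0.2949 psu.

0.29 psu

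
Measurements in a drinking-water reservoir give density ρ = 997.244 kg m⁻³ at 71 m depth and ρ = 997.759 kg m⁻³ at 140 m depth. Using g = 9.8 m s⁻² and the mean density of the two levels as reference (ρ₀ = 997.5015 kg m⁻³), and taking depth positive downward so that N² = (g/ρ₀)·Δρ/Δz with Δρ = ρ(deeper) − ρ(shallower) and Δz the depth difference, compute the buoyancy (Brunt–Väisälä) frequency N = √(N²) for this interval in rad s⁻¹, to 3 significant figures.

8.56 × 10⁻³ rad s⁻¹

Δρ = 997.759 − 997.244 = 0.515 kg m⁻³ over Δz = 140 − 71 = 69 m.
N² = (9.8/997.5015) × (0.515/69) = 7.3328 × 10⁻⁵ s⁻².
N = √(7.3328 × 10⁻⁵) = 8.5632 × 10⁻³ rad s⁻¹ ≈ 8.56 × 10⁻³ rad s⁻¹.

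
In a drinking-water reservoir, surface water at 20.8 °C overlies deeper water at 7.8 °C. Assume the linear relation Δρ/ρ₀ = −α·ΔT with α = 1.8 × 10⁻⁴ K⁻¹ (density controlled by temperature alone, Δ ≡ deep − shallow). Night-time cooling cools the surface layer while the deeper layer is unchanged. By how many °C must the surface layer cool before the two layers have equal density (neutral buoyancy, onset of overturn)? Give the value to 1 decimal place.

13.0 °C

With temperature the only control, equal density requires T_surf′ = T_deep.
T_surf′ = 7.8 °C.
Cooling required: 20.8 − 7.8 = 13.0 °C.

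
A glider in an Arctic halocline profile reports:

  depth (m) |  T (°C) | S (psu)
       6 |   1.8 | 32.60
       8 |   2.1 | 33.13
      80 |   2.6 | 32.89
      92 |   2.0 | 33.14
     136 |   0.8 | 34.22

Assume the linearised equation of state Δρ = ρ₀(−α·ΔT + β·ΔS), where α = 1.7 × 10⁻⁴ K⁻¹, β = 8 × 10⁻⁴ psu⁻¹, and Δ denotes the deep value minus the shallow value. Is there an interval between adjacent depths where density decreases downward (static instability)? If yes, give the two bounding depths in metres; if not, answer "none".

Evaluate Δρ/ρ₀ = −αΔT + βΔS across each adjacent pair:
  6–8 m: −αΔT+βΔS = −(1.7 × 10⁻⁴)(+0.3)+(8 × 10⁻⁴)(+0.53) = 3.7 × 10⁻⁴ → stable
  8–80 m: −αΔT+βΔS = −(1.7 × 10⁻⁴)(+0.5)+(8 × 10⁻⁴)(-0.24) = -2.8 × 10⁻⁴ → UNSTABLE
  80–92 m: −αΔT+βΔS = −(1.7 × 10⁻⁴)(-0.6)+(8 × 10⁻⁴)(+0.25) = 3.0 × 10⁻⁴ → stable
  92–136 m: −αΔT+βΔS = −(1.7 × 10⁻⁴)(-1.2)+(8 × 10⁻⁴)(+1.08) = 1.1 × 10⁻³ → stable
The 8–80 m interval has Δρ < 0: lighter water underlies denser water.

8–80 m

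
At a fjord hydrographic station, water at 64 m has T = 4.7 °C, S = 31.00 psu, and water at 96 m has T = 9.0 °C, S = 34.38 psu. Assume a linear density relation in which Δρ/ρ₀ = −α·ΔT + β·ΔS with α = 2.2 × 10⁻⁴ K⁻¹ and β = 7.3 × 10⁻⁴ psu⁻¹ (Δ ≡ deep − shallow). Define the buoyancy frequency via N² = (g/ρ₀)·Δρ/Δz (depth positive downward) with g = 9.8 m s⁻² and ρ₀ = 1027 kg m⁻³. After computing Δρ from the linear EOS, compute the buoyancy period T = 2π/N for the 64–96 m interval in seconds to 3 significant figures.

ΔT = +4.3 K, ΔS = +3.38 psu (deep − shallow).
Δρ/ρ₀ = −αΔT + βΔS = -9.46 × 10⁻⁴ + 2.4674 × 10⁻³ = 1.5214 × 10⁻³, so Δρ ≈ 1.562 kg m⁻³.
N² = (g/ρ₀)·Δρ/Δz = g·(Δρ/ρ₀)/Δz = 9.8 × 1.5214 × 10⁻³ / 32 = 4.6593 × 10⁻⁴ s⁻².
N = √(4.6593 × 10⁻⁴) = 0.021585 rad s⁻¹ → T = 2π/N = 291.09 s ≈ 291 s.

291 s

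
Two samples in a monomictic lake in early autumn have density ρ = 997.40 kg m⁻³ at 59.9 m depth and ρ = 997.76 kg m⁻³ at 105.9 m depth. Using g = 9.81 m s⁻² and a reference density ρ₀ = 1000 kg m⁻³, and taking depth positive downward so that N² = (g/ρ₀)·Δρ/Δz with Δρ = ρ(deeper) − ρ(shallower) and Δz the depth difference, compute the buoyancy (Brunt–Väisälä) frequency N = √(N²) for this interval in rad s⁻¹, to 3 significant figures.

8.76 × 10⁻³ rad s⁻¹

Δρ = 997.76 − 997.40 = 0.36 kg m⁻³ over Δz = 105.9 − 59.9 = 46 m.
N² = (9.81/1000) × (0.36/46) = 7.6774 × 10⁻⁵ s⁻².
N = √(7.6774 × 10⁻⁵) = 8.7621 × 10⁻³ rad s⁻¹ ≈ 8.76 × 10⁻³ rad s⁻¹.
Since Δρ > 0 the layer is stably stratified.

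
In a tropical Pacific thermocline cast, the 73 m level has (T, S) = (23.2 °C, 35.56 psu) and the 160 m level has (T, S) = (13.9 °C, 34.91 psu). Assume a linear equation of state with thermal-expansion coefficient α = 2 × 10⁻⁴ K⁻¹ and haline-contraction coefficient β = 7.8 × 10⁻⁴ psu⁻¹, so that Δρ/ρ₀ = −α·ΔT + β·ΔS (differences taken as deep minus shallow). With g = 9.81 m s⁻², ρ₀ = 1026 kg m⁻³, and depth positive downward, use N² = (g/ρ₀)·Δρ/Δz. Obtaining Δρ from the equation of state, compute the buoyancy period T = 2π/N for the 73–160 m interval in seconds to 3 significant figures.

ΔT = -9.3 K, ΔS = -0.65 psu (deep − shallow).
Δρ/ρ₀ = −αΔT + βΔS = 1.86 × 10⁻³ − 5.07 × 10⁻⁴ = 1.353 × 10⁻³, so Δρ ≈ 1.388 kg m⁻³.
N² = (g/ρ₀)·Δρ/Δz = g·(Δρ/ρ₀)/Δz = 9.81 × 1.353 × 10⁻³ / 87 = 1.5256 × 10⁻⁴ s⁻².
N = √(1.5256 × 10⁻⁴) = 0.012352 rad s⁻¹ → T = 2π/N = 508.68 s ≈ 509 s.

509 s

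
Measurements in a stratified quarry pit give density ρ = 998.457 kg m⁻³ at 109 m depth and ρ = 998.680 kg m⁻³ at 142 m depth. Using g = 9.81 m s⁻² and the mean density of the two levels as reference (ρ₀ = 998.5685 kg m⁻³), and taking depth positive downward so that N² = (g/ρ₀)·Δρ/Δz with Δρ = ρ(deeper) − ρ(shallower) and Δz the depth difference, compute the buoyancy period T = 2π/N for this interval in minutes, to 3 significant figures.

12.9 min

Δρ = 998.680 − 998.457 = 0.223 kg m⁻³ over Δz = 142 − 109 = 33 m.
N² = (9.81/998.5685) × (0.223/33) = 6.6387 × 10⁻⁵ s⁻².
N = √(6.6387 × 10⁻⁵) = 8.1478 × 10⁻³ rad s⁻¹, so T = 2π/N = 771.15 s = 12.852 min ≈ 12.9 min.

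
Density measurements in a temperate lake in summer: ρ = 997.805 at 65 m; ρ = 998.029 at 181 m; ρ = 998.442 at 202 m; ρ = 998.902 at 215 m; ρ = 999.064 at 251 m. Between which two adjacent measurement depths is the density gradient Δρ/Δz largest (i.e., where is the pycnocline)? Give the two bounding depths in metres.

202–215 m

Compute the density gradient over each adjacent pair:
  65–181 m: Δρ/Δz = 0.224/116 = 1.9 × 10⁻³ kg m⁻⁴
  181–202 m: Δρ/Δz = 0.413/21 = 0.020 kg m⁻⁴
  202–215 m: Δρ/Δz = 0.460/13 = 0.035 kg m⁻⁴
  215–251 m: Δρ/Δz = 0.162/36 = 4.5 × 10⁻³ kg m⁻⁴
The largest gradient is in the 202–215 m interval — the pycnocline.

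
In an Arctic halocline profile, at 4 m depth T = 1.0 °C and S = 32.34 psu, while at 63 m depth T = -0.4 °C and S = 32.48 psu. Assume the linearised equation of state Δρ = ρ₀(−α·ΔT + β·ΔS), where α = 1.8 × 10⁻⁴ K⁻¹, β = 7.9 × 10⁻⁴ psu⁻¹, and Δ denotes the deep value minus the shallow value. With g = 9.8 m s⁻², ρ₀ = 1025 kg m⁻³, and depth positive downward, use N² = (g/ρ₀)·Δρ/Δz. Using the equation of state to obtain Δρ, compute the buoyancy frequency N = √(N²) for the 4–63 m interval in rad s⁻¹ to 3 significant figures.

ΔT = -1.4 K, ΔS = +0.14 psu (deep − shallow).
Δρ/ρ₀ = −αΔT + βΔS = 2.52 × 10⁻⁴ + 1.106 × 10⁻⁴ = 3.626 × 10⁻⁴, so Δρ ≈ 0.3717 kg m⁻³.
N² = (g/ρ₀)·Δρ/Δz = g·(Δρ/ρ₀)/Δz = 9.8 × 3.626 × 10⁻⁴ / 59 = 6.0228 × 10⁻⁵ s⁻².
N = √(6.0228 × 10⁻⁵) = 7.7607 × 10⁻³ rad s⁻¹ ≈ 7.76 × 10⁻³ rad s⁻¹.

7.76 × 10⁻³ rad s⁻¹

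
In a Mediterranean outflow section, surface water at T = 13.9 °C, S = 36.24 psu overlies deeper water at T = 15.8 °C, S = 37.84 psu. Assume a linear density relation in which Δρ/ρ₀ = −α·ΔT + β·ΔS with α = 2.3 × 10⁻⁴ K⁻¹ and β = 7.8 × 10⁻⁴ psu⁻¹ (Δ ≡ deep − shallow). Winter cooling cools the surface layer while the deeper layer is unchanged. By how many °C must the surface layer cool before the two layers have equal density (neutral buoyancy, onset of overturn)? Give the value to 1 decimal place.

3.5 °C

Neutral buoyancy requires Δρ = 0, i.e. −α(T_deep − T_surf′) + β(S_deep − S_surf) = 0.
T_surf′ = T_deep − (β/α)·ΔS = 15.8 − (7.8 × 10⁻⁴/2.3 × 10⁻⁴)·(+1.60) = 10.374 °C.
Cooling required: 13.9 − (10.374) = 3.526 °C.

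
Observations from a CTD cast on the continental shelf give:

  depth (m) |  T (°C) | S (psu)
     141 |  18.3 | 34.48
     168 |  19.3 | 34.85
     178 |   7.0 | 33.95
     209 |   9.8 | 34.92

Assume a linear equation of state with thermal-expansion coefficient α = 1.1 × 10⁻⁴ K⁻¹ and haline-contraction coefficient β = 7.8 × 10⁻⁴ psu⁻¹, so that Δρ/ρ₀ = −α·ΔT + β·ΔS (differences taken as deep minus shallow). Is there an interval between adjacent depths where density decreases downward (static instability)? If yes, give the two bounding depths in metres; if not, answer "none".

Evaluate Δρ/ρ₀ = −αΔT + βΔS across each adjacent pair:
  141–168 m: −αΔT+βΔS = −(1.1 × 10⁻⁴)(+1.0)+(7.8 × 10⁻⁴)(+0.37) = 1.8 × 10⁻⁴ → stable
  168–178 m: −αΔT+βΔS = −(1.1 × 10⁻⁴)(-12.3)+(7.8 × 10⁻⁴)(-0.90) = 6.5 × 10⁻⁴ → stable
  178–209 m: −αΔT+βΔS = −(1.1 × 10⁻⁴)(+2.8)+(7.8 × 10⁻⁴)(+0.97) = 4.5 × 10⁻⁴ → stable
Every interval has Δρ > 0: the column is stably stratified throughout.

none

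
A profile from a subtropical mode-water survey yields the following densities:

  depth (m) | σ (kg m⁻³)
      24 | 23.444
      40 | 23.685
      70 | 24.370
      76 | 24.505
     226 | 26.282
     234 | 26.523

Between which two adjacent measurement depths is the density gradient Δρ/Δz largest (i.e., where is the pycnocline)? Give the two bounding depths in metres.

Compute the density gradient over each adjacent pair:
  24–40 m: Δρ/Δz = 0.241/16 = 0.015 kg m⁻⁴
  40–70 m: Δρ/Δz = 0.685/30 = 0.023 kg m⁻⁴
  70–76 m: Δρ/Δz = 0.135/6 = 0.023 kg m⁻⁴
  76–226 m: Δρ/Δz = 1.777/150 = 0.012 kg m⁻⁴
  226–234 m: Δρ/Δz = 0.241/8 = 0.030 kg m⁻⁴
The largest gradient is in the 226–234 m interval — the pycnocline.

226–234 m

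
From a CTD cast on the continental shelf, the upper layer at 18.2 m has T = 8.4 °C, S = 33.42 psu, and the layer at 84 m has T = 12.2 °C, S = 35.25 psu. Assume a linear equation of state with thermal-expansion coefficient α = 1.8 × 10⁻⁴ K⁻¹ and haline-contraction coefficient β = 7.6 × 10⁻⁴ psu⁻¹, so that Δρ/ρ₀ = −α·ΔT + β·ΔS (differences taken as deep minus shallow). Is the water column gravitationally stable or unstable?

ΔT = 12.2 − 8.4 = +3.8 K and ΔS = 35.25 − 33.42 = +1.83 psu (deep − shallow).
−αΔT = -6.84 × 10⁻⁴; βΔS = 1.3908 × 10⁻³; sum Δρ/ρ₀ = 7.068 × 10⁻⁴.
Δρ/ρ₀ > 0, so Δρ > 0: deeper water is denser → statically stable.

stable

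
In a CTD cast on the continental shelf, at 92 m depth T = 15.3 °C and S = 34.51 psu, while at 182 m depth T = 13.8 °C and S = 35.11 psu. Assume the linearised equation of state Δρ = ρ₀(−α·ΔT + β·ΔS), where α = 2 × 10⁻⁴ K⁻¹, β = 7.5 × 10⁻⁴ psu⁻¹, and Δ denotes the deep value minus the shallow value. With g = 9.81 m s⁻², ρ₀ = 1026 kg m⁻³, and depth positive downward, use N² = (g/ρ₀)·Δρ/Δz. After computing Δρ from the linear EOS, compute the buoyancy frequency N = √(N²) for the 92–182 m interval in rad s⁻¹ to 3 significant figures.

9.04 × 10⁻³ rad s⁻¹

ΔT = -1.5 K, ΔS = +0.60 psu (deep − shallow).
Δρ/ρ₀ = −αΔT + βΔS = 3.00 × 10⁻⁴ + 4.50 × 10⁻⁴ = 7.50 × 10⁻⁴, so Δρ ≈ 0.7695 kg m⁻³.
N² = (g/ρ₀)·Δρ/Δz = g·(Δρ/ρ₀)/Δz = 9.81 × 7.50 × 10⁻⁴ / 90 = 8.1750 × 10⁻⁵ s⁻².
N = √(8.1750 × 10⁻⁵) = 9.0416 × 10⁻³ rad s⁻¹ ≈ 9.04 × 10⁻³ rad s⁻¹.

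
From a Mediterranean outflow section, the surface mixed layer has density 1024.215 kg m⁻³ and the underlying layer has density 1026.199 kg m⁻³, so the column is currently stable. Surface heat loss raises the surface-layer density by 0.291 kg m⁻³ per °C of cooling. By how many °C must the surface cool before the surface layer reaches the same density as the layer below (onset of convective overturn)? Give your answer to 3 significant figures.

Density deficit of the surface layer: 1026.199 − 1024.215 = 1.984 kg m⁻³.
Required change = 1.984 / 0.291 = 6.82 °C.

6.82 °C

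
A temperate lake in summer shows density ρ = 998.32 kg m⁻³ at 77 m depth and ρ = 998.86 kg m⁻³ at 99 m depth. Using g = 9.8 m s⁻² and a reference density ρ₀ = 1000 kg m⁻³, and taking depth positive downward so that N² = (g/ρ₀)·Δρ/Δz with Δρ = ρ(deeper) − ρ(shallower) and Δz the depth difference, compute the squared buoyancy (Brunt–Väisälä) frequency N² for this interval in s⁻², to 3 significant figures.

2.41 × 10⁻⁴ s⁻²

Δρ = 998.86 − 998.32 = 0.54 kg m⁻³ over Δz = 99 − 77 = 22 m.
N² = (9.8/1000) × (0.54/22) = 2.4055 × 10⁻⁴ s⁻² ≈ 2.41 × 10⁻⁴ s⁻².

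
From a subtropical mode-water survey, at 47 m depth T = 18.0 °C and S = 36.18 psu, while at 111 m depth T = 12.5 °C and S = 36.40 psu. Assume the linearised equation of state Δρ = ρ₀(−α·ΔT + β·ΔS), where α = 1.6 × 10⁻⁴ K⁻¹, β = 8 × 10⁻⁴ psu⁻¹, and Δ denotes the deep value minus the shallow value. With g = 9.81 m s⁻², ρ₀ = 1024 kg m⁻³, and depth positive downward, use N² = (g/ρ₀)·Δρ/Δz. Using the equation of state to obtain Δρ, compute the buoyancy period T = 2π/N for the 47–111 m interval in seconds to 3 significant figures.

ΔT = -5.5 K, ΔS = +0.22 psu (deep − shallow).
Δρ/ρ₀ = −αΔT + βΔS = 8.80 × 10⁻⁴ + 1.76 × 10⁻⁴ = 1.056 × 10⁻³, so Δρ ≈ 1.081 kg m⁻³.
N² = (g/ρ₀)·Δρ/Δz = g·(Δρ/ρ₀)/Δz = 9.81 × 1.056 × 10⁻³ / 64 = 1.6187 × 10⁻⁴ s⁻².
N = √(1.6187 × 10⁻⁴) = 0.012723 rad s⁻¹ → T = 2π/N = 493.84 s ≈ 494 s.

494 s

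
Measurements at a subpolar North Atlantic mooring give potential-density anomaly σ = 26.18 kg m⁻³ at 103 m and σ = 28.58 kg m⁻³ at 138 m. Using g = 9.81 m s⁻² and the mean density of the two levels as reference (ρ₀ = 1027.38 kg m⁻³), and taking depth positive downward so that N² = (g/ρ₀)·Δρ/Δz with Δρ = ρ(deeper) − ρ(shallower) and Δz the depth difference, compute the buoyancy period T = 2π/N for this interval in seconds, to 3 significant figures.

Δρ = 1028.58 − 1026.18 = 2.40 kg m⁻³ over Δz = 138 − 103 = 35 m.
N² = (9.81/1027.38) × (2.40/35) = 6.5476 × 10⁻⁴ s⁻².
N = √(6.5476 × 10⁻⁴) = 0.025588 rad s⁻¹, so T = 2π/N = 245.55 s ≈ 246 s.
N² > 0, so the interval is statically stable.

246 s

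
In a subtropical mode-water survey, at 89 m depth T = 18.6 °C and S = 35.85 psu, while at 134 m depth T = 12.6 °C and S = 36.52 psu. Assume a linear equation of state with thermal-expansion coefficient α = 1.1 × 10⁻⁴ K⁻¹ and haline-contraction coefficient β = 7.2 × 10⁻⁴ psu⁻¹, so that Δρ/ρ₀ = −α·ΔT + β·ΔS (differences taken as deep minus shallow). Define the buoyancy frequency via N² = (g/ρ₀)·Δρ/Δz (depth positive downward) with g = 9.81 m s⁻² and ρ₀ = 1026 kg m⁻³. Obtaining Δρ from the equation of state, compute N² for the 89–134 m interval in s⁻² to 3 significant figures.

2.49 × 10⁻⁴ s⁻²

ΔT = -6.0 K, ΔS = +0.67 psu (deep − shallow).
Δρ/ρ₀ = −αΔT + βΔS = 6.60 × 10⁻⁴ + 4.824 × 10⁻⁴ = 1.1424 × 10⁻³, so Δρ ≈ 1.172 kg m⁻³.
N² = (g/ρ₀)·Δρ/Δz = g·(Δρ/ρ₀)/Δz = 9.81 × 1.1424 × 10⁻³ / 45 = 2.4904 × 10⁻⁴ s⁻² ≈ 2.49 × 10⁻⁴ s⁻².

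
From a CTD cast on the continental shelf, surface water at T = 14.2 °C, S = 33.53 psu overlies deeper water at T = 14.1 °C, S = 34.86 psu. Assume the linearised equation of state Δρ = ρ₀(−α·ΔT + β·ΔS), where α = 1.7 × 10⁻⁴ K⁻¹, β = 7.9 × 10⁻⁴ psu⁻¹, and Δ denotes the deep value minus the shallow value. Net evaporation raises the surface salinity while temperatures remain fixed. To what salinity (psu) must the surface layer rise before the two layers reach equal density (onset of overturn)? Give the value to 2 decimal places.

Neutral buoyancy requires −α(T_deep − T_surf) + β(S_deep − S_surf′) = 0.
S_surf′ = S_deep − (α/β)·ΔT = 34.86 − (1.7 × 10⁻⁴/7.9 × 10⁻⁴)·(-0.1) = 34.8815 psu.
Increase required: 34.8815 − 33.53 = 1.3515 psu.

34.88 psu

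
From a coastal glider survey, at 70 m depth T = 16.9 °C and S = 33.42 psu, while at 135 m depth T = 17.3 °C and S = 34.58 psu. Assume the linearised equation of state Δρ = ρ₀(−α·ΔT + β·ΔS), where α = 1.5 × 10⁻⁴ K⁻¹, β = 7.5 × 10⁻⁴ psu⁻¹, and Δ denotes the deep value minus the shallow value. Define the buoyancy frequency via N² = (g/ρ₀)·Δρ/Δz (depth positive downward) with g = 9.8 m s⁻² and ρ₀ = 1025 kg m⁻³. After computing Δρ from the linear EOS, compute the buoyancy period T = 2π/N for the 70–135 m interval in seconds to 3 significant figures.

ΔT = +0.4 K, ΔS = +1.16 psu (deep − shallow).
Δρ/ρ₀ = −αΔT + βΔS = -6.00 × 10⁻⁵ + 8.70 × 10⁻⁴ = 8.10 × 10⁻⁴, so Δρ ≈ 0.8302 kg m⁻³.
N² = (g/ρ₀)·Δρ/Δz = g·(Δρ/ρ₀)/Δz = 9.8 × 8.10 × 10⁻⁴ / 65 = 1.2212 × 10⁻⁴ s⁻².
N = √(1.2212 × 10⁻⁴) = 0.011051 rad s⁻¹ → T = 2π/N = 568.56 s ≈ 569 s.

569 s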